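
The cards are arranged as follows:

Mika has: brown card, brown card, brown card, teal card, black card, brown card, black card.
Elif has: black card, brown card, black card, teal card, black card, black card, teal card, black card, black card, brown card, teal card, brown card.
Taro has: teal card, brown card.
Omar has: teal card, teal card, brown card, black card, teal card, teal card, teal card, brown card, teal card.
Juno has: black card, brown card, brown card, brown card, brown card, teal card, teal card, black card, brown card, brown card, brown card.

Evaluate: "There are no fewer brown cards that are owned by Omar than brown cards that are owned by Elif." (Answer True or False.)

|brown cards owned by Omar| = 2.
|brown cards owned by Elif| = 3.
The claim requires 2 ≥ 3, which does not hold.

False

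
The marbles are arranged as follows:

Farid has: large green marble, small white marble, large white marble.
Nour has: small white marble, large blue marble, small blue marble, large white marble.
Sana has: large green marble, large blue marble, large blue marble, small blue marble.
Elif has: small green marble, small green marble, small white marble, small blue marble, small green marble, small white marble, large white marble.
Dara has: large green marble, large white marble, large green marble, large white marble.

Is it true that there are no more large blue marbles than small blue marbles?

True

large blue marbles: 3.
small blue marbles: 3.
The claim requires 3 ≤ 3, which holds.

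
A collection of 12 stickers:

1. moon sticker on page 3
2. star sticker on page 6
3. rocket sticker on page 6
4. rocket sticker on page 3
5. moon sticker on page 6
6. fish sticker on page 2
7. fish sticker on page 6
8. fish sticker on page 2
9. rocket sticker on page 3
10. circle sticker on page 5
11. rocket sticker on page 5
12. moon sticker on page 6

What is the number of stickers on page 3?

3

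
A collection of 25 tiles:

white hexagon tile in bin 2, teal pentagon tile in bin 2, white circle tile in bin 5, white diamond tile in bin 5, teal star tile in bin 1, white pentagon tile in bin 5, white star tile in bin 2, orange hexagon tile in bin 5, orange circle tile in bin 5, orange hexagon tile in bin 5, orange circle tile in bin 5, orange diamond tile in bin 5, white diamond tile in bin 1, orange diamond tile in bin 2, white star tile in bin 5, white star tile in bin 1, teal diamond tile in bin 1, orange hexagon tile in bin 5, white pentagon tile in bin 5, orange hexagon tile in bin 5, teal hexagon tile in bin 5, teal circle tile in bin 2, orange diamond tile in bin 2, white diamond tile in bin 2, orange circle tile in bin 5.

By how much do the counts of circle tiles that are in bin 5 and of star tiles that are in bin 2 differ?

3

circle tiles in bin 5: 4. star tiles in bin 2: 1.
|4 − 1| = 4 − 1 = 3.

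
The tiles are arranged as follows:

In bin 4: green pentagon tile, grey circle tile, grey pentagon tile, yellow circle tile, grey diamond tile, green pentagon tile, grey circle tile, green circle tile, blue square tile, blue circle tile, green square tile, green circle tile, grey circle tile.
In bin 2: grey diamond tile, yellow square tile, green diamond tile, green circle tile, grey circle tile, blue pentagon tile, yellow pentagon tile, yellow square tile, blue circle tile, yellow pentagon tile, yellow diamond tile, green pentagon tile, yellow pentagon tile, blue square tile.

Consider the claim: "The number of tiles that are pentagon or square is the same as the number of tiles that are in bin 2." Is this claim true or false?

|tiles that are pentagon or square| = 13.
|tiles in bin 2| = 14.
The claim requires 13 = 14, which does not hold.

False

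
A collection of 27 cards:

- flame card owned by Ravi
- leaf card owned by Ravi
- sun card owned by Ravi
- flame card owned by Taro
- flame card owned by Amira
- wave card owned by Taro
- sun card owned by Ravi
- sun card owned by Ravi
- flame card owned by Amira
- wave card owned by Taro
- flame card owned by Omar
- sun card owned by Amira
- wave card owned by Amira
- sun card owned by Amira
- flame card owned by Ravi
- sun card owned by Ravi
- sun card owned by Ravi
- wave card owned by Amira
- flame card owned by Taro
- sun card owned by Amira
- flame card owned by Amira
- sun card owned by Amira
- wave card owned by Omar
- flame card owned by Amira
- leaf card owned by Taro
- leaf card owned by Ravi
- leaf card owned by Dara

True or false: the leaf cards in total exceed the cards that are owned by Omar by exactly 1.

There are 4 leaf cards.
Count of cards owned by Omar: 2.
The claim requires 4 − 2 (= 2) to equal 1, which does not hold.

False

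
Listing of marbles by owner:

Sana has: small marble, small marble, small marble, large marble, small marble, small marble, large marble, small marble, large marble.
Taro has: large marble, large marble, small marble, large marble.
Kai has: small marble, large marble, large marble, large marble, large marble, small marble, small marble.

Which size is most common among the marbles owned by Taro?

Counts by size (restricted to marbles owned by Taro): large 3, small 1.
The maximum is 3, held uniquely by large.

large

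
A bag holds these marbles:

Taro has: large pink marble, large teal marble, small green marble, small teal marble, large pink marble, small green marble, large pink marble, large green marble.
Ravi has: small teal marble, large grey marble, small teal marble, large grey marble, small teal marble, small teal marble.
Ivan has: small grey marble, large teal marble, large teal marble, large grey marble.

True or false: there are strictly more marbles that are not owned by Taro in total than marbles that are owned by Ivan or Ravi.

False

marbles that are not owned by Taro: 10.
marbles owned by Ivan or Ravi: 10.
The claim requires 10 > 10, which does not hold.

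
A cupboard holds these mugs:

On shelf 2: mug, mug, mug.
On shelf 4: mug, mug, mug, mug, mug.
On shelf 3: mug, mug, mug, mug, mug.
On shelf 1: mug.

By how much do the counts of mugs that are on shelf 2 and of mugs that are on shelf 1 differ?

mugs on shelf 2: 3. mugs on shelf 1: 1.
|3 − 1| = 3 − 1 = 2.

2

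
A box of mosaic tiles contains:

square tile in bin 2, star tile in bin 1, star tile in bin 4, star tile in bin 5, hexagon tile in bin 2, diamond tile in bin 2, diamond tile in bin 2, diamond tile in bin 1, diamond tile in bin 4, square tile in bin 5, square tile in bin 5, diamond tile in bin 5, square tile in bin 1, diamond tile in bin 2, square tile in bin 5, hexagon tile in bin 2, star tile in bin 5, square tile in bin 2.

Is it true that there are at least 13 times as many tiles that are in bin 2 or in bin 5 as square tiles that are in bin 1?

True

tiles in bin 2 or in bin 5: 13.
square tiles in bin 1: 1.
The claim requires 13 ≥ 13 × 1 = 13, which holds.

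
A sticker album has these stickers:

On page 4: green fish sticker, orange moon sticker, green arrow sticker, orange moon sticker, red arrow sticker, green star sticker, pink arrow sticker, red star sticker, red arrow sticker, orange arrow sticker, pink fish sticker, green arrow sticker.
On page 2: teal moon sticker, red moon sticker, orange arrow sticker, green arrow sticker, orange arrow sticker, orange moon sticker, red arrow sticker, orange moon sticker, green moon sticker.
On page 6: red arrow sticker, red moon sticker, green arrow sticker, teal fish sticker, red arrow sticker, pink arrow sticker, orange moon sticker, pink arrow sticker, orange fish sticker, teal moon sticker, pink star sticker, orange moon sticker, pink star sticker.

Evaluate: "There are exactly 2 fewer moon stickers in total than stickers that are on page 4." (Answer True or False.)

|moon stickers| = 11.
|stickers on page 4| = 12.
The claim requires 12 − 11 (= 1) to equal 2, which does not hold.

False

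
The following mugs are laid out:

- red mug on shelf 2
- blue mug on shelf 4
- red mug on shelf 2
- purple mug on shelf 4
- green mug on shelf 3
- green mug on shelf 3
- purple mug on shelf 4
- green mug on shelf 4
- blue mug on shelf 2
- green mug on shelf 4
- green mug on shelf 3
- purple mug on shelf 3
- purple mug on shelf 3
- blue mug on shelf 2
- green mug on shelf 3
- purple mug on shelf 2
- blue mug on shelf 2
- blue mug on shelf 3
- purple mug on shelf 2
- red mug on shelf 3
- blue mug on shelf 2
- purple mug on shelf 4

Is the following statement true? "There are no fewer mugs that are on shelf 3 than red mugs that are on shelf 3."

True

mugs on shelf 3: 8.
red mugs on shelf 3: 1.
The claim requires 8 ≥ 1, which holds.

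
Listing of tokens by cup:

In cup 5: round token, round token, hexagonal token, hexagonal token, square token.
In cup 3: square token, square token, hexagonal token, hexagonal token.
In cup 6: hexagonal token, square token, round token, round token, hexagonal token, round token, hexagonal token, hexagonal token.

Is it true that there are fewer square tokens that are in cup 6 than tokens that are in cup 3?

There is 1 square token in cup 6.
There are 4 tokens in cup 3.
The claim requires 1 < 4, which holds.

True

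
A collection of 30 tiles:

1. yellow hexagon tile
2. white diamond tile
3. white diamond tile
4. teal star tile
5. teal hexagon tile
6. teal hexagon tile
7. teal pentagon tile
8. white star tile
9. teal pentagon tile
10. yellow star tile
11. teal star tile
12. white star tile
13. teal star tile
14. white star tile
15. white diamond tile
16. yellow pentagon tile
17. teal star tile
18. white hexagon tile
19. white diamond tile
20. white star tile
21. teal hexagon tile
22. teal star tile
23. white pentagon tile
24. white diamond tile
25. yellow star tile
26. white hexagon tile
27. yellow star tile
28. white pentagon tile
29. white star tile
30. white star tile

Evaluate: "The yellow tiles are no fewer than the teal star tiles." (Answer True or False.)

True

yellow tiles: 5.
teal star tiles: 5.
The claim requires 5 ≥ 5, which holds.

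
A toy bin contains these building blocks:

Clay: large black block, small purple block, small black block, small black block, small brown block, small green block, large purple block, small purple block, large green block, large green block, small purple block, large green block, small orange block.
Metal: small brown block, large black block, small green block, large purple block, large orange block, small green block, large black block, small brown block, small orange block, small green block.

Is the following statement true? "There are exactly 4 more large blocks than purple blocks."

True

|large blocks| = 9.
|purple blocks| = 5.
The claim requires 9 − 5 (= 4) to equal 4, which holds.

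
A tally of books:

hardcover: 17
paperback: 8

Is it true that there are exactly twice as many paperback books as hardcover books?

There are 8 paperback books.
There are 17 hardcover books.
The claim requires 8 = 2 × 17 = 34, which does not hold.

False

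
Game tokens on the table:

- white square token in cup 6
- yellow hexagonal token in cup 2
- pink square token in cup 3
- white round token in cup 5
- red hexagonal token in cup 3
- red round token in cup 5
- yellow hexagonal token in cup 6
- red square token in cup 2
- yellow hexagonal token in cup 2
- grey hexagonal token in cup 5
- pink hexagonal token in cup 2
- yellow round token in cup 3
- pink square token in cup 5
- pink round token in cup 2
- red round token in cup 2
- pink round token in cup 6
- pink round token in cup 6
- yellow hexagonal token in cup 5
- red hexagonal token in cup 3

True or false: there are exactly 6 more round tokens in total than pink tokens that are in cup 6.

There are 7 round tokens.
There are 2 pink tokens in cup 6.
The claim requires 7 − 2 (= 5) to equal 6, which does not hold.

False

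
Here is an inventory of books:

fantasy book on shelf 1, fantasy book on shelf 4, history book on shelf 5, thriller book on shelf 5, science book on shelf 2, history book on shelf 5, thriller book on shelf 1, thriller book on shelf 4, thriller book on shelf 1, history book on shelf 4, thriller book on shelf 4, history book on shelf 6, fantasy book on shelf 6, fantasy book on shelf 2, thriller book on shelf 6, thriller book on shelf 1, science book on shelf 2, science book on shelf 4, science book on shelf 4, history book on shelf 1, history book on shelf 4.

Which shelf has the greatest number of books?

Counts by shelf: shelf 4→7, shelf 1→5, shelf 6→3, shelf 2→3, shelf 5→3.
The maximum is 7, held uniquely by shelf 4.

shelf 4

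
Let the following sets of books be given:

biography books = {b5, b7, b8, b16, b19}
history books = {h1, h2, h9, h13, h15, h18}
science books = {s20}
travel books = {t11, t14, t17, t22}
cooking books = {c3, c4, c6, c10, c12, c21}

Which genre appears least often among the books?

science

Counts by genre: history 6, cooking 6, biography 5, travel 4, science 1.
The minimum is 1, held uniquely by science.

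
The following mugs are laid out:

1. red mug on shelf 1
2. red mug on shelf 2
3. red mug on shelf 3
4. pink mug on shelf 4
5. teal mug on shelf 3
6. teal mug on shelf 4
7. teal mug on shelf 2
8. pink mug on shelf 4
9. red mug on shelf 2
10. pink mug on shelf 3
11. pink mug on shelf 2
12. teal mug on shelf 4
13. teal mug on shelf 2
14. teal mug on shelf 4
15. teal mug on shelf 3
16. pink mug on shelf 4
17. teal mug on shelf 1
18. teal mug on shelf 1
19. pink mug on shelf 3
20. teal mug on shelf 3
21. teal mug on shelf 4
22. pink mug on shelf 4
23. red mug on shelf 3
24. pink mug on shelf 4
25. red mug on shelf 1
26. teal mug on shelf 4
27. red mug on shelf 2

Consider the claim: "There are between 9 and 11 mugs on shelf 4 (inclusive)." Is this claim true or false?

True

|mugs on shelf 4| = 10.
The claim requires 9 ≤ 10 ≤ 11, which holds.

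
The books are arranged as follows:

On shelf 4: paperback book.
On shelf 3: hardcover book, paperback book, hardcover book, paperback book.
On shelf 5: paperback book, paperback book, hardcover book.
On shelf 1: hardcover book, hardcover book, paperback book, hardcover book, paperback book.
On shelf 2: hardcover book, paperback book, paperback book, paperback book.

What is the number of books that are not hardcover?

Total books: 17; with the excluded value: 7; remaining 17 − 7 = 10.

10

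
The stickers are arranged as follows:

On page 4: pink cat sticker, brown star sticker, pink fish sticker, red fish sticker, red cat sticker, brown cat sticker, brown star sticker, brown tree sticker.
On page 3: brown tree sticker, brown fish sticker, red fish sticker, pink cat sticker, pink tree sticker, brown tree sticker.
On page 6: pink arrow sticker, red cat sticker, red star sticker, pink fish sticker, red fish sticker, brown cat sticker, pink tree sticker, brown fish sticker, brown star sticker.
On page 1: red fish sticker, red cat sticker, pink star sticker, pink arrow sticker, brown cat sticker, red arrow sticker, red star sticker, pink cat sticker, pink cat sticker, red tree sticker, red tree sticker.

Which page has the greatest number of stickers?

Counts by page: page 1→11, page 6→9, page 4→8, page 3→6.
The maximum is 11, held uniquely by page 1.

page 1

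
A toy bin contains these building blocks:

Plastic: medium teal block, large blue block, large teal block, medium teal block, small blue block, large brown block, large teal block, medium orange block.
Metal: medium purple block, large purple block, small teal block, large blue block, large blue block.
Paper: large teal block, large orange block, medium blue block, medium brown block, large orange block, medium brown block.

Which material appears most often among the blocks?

Counts by material: plastic 8, paper 6, metal 5.
The maximum is 8, held uniquely by plastic.

plastic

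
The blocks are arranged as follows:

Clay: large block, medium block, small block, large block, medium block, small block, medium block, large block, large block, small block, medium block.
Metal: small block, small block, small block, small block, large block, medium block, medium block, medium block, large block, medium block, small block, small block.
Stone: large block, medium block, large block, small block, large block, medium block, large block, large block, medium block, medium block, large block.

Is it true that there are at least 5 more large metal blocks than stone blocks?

False

There are 2 large metal blocks.
There are 11 stone blocks.
The claim requires 2 − 11 = -9 ≥ 5, which does not hold.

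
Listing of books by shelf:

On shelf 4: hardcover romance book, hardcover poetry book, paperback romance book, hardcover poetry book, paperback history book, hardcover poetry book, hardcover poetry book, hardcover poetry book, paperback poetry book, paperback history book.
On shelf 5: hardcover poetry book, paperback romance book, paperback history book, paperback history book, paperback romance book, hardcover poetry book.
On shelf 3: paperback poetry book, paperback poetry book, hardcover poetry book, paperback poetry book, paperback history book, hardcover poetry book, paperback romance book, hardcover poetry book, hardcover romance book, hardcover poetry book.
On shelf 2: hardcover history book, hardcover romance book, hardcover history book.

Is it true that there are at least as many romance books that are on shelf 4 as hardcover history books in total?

|romance books on shelf 4| = 2.
|hardcover history books| = 2.
The claim requires 2 ≥ 2, which holds.

True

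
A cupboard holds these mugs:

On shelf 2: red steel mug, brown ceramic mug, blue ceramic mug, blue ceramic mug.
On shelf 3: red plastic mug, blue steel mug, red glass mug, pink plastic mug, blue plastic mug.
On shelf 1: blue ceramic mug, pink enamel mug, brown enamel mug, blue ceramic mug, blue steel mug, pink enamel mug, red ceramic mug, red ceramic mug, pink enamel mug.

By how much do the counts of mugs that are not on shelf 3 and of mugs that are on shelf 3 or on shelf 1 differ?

1

mugs that are not on shelf 3: 13. mugs on shelf 3 or on shelf 1: 14.
|13 − 14| = 14 − 13 = 1.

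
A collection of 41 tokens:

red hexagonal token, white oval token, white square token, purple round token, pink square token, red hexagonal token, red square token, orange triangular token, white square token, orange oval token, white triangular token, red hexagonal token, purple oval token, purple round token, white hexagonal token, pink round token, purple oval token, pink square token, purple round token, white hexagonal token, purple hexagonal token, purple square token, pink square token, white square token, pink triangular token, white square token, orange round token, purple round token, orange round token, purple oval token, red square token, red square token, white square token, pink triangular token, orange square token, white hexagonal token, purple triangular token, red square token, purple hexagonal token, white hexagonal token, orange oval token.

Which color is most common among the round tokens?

Counts by color (restricted to round tokens): purple 4, orange 2, pink 1.
The maximum is 4, held uniquely by purple.

purple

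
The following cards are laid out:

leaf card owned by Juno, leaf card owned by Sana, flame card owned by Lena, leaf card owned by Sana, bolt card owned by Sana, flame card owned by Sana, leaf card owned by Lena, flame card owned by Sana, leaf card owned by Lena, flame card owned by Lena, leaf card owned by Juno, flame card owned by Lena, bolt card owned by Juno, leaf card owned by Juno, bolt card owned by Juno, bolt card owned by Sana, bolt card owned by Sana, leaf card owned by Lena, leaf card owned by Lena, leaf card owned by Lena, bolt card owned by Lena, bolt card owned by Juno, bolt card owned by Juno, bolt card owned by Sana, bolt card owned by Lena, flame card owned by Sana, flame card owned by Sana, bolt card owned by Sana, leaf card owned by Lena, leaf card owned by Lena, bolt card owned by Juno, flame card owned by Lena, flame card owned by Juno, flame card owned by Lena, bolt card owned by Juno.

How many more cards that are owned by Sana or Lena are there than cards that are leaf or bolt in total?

cards owned by Sana or Lena: 25.
cards that are leaf or bolt: 25.
25 − 25 = 0.

0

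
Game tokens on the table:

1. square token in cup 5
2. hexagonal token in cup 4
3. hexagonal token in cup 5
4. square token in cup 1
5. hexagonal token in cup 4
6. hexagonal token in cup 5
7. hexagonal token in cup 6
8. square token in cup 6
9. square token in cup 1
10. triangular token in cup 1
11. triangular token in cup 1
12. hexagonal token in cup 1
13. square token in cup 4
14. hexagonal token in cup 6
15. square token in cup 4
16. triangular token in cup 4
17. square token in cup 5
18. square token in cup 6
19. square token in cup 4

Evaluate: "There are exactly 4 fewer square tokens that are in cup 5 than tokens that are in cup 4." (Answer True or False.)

square tokens in cup 5: 2.
tokens in cup 4: 6.
The claim requires 6 − 2 (= 4) to equal 4, which holds.

True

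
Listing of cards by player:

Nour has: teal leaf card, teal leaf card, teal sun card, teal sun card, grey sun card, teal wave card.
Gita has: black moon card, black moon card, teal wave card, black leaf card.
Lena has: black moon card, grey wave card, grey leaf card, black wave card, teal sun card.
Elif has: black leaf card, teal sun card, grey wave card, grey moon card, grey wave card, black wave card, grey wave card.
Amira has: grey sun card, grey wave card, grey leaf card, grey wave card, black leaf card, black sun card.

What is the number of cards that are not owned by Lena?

23

Total cards: 28; with the excluded value: 5; remaining 28 − 5 = 23.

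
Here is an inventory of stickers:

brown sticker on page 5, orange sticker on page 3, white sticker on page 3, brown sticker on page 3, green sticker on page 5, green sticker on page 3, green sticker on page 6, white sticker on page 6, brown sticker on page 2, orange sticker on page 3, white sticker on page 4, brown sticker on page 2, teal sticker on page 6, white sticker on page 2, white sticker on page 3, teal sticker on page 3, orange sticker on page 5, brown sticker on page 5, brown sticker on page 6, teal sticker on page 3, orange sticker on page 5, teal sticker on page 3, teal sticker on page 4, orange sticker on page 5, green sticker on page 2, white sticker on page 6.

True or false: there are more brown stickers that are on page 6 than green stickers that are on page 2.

There is 1 brown sticker on page 6.
There is 1 green sticker on page 2.
The claim requires 1 > 1, which does not hold.

False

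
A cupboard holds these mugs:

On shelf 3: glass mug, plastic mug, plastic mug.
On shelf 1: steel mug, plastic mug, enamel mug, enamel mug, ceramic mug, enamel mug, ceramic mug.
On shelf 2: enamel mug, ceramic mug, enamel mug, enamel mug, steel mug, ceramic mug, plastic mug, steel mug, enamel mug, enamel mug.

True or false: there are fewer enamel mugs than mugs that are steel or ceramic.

False

There are 8 enamel mugs.
There are 7 mugs that are steel or ceramic.
The claim requires 8 < 7, which does not hold.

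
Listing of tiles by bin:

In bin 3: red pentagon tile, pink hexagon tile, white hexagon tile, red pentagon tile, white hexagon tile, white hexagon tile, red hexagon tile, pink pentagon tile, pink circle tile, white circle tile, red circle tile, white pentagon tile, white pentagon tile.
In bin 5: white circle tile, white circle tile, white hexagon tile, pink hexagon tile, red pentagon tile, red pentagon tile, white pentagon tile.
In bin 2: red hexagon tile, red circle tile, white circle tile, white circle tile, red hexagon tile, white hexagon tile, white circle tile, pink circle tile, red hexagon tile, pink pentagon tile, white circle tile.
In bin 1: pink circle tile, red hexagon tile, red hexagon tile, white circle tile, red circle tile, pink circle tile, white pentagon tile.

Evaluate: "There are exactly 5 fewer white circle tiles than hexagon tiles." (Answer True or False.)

There are 8 white circle tiles.
There are 13 hexagon tiles.
The claim requires 13 − 8 (= 5) to equal 5, which holds.

True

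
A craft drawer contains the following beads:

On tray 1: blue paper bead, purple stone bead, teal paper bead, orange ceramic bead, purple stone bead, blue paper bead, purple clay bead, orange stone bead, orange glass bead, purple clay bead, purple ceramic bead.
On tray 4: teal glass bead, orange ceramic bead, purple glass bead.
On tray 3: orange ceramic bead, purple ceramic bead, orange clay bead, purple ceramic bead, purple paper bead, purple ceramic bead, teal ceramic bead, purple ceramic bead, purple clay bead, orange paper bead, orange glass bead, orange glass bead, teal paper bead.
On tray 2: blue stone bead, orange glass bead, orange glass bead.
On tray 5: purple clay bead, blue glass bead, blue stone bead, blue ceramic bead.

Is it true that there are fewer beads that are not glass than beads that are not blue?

There are 26 beads that are not glass.
There are 28 beads that are not blue.
The claim requires 26 < 28, which holds.

True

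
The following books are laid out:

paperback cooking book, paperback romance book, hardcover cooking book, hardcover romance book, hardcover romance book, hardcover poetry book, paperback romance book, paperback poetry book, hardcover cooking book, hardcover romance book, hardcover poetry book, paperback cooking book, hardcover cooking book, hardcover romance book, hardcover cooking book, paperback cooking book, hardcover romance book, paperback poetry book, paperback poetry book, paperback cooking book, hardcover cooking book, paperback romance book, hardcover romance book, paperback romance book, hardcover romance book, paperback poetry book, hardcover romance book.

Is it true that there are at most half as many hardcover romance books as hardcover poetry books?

False

|hardcover romance books| = 8.
|hardcover poetry books| = 2.
The claim requires 2 × 8 = 16 ≤ 2, which does not hold.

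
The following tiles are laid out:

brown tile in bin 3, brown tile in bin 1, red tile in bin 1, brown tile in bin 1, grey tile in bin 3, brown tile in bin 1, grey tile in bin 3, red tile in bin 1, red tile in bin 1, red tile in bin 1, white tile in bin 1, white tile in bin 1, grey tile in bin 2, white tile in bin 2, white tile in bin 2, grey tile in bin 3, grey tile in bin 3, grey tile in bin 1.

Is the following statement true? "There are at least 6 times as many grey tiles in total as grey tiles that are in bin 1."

|grey tiles| = 6.
|grey tiles in bin 1| = 1.
The claim requires 6 ≥ 6 × 1 = 6, which holds.

True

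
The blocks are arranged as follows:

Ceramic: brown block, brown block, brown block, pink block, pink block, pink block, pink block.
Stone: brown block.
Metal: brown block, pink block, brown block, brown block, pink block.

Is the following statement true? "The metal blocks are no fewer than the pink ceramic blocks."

True

There are 5 metal blocks.
There are 4 pink ceramic blocks.
The claim requires 5 ≥ 4, which holds.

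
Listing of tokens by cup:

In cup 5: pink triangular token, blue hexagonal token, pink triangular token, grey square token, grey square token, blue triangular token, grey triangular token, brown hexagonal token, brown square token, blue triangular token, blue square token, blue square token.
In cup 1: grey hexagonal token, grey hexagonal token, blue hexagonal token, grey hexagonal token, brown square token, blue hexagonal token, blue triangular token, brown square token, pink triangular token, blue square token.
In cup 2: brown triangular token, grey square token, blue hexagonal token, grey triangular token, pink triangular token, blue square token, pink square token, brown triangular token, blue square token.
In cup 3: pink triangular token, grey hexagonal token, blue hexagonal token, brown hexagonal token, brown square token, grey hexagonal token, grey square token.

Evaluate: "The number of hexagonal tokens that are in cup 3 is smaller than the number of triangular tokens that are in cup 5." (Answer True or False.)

True

There are 4 hexagonal tokens in cup 3.
There are 5 triangular tokens in cup 5.
The claim requires 4 < 5, which holds.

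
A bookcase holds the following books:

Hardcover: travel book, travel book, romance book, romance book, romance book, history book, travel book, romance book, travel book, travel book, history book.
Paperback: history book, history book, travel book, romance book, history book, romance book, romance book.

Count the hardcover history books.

2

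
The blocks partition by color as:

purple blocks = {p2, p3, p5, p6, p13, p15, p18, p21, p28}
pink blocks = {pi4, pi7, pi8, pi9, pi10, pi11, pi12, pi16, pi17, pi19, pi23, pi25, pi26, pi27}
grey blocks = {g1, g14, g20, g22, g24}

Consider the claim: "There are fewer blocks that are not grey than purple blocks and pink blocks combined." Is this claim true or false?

False

blocks that are not grey: 23.
purple blocks: 9; pink blocks: 14; combined: 9 + 14 = 23.
The claim requires 23 < 23, which does not hold.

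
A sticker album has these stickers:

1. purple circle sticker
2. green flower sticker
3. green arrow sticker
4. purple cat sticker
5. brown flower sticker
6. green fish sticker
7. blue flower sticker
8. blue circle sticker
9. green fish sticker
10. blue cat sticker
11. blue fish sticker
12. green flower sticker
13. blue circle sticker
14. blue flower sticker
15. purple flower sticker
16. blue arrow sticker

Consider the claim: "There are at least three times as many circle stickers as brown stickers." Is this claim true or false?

There are 3 circle stickers.
There is 1 brown sticker.
The claim requires 3 ≥ 3 × 1 = 3, which holds.

True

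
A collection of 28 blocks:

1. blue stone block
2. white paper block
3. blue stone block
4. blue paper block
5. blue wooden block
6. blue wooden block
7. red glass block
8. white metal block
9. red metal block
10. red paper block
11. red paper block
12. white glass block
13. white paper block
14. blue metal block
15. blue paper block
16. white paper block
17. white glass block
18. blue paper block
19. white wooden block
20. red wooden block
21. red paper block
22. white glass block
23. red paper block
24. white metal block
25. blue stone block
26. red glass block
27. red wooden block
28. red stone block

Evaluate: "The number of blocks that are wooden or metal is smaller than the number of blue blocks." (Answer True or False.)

|blocks that are wooden or metal| = 9.
|blue blocks| = 9.
The claim requires 9 < 9, which does not hold.

False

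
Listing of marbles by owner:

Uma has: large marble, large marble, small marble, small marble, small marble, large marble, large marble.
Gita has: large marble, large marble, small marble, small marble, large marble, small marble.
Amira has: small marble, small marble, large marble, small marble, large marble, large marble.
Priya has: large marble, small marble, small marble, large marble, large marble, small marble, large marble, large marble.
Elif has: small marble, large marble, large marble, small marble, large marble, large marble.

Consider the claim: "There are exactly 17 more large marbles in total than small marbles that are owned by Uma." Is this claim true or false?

There are 19 large marbles.
Count of small marbles owned by Uma: 3.
The claim requires 19 − 3 (= 16) to equal 17, which does not hold.

False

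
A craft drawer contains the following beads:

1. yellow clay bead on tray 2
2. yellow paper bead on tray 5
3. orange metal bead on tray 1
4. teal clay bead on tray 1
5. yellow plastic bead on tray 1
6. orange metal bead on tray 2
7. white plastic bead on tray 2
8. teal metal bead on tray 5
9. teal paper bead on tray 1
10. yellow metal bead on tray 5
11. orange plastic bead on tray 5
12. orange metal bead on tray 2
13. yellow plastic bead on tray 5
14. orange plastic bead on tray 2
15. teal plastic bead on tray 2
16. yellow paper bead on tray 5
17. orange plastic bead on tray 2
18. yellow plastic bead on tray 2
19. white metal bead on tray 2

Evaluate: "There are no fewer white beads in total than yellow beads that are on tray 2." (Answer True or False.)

There are 2 white beads.
There are 2 yellow beads on tray 2.
The claim requires 2 ≥ 2, which holds.

True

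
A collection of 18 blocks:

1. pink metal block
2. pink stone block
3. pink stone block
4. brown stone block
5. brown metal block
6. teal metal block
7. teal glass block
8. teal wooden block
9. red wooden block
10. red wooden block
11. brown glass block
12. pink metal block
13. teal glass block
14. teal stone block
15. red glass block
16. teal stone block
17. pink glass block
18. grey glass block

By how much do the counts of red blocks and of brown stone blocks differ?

red blocks: 3. brown stone blocks: 1.
|3 − 1| = 3 − 1 = 2.

2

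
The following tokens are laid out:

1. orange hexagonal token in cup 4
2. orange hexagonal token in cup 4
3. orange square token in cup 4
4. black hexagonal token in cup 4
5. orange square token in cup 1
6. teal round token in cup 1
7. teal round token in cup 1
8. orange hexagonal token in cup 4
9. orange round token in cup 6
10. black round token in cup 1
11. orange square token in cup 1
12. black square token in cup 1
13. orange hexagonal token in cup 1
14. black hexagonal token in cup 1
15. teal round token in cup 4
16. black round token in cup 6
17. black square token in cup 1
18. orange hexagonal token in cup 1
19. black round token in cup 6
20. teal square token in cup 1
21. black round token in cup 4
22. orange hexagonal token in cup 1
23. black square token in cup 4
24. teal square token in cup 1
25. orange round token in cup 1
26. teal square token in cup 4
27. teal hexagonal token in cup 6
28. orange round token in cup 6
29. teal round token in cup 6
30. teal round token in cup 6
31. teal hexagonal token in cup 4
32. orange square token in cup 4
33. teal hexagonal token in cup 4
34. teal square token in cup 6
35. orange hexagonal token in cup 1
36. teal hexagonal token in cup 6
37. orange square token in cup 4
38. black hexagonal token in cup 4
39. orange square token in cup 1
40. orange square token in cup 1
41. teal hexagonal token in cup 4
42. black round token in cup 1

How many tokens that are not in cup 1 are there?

Total tokens: 42; with the excluded value: 18; remaining 42 − 18 = 24.

24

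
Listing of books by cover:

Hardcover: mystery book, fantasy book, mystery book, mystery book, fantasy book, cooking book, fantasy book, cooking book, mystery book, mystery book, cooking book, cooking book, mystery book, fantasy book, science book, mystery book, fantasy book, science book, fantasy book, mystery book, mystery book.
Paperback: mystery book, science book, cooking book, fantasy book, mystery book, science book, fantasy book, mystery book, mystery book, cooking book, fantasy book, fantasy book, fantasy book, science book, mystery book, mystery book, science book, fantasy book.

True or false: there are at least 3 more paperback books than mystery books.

True

paperback books: 18.
mystery books: 15.
The claim requires 18 − 15 = 3 ≥ 3, which holds.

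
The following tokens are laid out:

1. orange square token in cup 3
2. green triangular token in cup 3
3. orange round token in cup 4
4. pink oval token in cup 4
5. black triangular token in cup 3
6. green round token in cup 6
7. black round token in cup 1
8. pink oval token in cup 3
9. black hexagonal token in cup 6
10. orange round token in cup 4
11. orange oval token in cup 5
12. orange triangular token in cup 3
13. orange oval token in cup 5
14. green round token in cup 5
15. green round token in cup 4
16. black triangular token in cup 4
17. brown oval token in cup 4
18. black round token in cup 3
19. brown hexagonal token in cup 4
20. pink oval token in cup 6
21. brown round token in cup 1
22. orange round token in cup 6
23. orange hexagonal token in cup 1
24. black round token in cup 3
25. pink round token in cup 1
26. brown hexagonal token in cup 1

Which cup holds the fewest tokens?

cup 5

Counts by cup: cup 4→7, cup 3→7, cup 1→5, cup 6→4, cup 5→3.
The minimum is 3, held uniquely by cup 5.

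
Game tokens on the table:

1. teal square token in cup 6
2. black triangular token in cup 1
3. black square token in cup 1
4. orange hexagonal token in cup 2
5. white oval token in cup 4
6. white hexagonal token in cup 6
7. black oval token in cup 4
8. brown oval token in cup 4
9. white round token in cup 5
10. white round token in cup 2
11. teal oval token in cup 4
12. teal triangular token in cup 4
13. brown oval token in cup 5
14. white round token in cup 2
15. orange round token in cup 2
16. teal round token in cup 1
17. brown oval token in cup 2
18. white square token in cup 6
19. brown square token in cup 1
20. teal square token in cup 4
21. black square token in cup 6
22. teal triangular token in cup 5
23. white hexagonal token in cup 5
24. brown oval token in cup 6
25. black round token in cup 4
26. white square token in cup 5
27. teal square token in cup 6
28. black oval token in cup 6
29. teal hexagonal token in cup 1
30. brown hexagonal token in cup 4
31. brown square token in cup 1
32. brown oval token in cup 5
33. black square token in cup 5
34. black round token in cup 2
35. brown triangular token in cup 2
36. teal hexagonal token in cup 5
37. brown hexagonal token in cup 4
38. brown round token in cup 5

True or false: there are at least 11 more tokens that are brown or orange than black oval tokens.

True

There are 13 tokens that are brown or orange.
There are 2 black oval tokens.
The claim requires 13 − 2 = 11 ≥ 11, which holds.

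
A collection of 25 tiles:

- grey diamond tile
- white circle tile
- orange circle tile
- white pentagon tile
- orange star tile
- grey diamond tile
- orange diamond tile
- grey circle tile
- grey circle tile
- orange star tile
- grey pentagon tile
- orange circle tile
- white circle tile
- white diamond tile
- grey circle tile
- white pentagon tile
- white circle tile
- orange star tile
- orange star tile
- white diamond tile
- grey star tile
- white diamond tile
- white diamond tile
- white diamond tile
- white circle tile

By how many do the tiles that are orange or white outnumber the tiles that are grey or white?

0

tiles that are orange or white: 18.
tiles that are grey or white: 18.
18 − 18 = 0.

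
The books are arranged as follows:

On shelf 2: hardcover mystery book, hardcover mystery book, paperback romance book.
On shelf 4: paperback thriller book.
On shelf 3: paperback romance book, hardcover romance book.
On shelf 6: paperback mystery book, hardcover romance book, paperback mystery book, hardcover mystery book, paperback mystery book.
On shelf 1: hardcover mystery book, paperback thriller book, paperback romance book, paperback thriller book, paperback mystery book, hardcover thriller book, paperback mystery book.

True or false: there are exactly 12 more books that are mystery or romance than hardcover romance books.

True

|books that are mystery or romance| = 14.
|hardcover romance books| = 2.
The claim requires 14 − 2 (= 12) to equal 12, which holds.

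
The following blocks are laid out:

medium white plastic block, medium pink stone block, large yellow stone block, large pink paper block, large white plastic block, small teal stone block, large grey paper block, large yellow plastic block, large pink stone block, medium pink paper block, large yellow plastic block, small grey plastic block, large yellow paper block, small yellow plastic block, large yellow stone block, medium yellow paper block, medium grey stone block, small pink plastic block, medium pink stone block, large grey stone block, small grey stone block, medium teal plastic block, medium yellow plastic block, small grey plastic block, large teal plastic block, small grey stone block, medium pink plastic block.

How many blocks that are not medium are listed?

Total blocks: 27; with the excluded value: 9; remaining 27 − 9 = 18.

18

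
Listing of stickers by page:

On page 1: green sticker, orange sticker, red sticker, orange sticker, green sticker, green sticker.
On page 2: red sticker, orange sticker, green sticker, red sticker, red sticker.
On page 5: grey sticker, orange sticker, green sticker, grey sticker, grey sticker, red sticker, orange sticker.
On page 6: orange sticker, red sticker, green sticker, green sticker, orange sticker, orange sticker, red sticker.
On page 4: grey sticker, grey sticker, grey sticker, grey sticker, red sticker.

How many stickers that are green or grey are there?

green: 7; grey: 7; together 7 + 7 = 14.

14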